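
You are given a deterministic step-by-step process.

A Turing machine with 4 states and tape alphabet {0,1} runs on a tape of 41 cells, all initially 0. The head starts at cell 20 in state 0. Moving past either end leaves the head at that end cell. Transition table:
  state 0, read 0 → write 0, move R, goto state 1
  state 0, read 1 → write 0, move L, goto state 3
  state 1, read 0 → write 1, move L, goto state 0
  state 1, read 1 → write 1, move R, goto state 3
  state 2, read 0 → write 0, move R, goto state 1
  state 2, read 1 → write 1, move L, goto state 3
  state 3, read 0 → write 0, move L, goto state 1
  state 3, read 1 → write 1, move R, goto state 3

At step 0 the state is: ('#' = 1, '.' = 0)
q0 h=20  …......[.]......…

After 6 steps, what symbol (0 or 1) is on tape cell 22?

k=0  q0 h=20  …......[.]......…
k=1  q1 h=21  …......[.]......…
k=2  q0 h=20  …......[.]#.....…
k=3  q1 h=21  …......[#]......…
k=4  q3 h=22  ….....#[.]......…
k=5  q1 h=21  …......[#]......…
k=6  q3 h=22  ….....#[.]......…

0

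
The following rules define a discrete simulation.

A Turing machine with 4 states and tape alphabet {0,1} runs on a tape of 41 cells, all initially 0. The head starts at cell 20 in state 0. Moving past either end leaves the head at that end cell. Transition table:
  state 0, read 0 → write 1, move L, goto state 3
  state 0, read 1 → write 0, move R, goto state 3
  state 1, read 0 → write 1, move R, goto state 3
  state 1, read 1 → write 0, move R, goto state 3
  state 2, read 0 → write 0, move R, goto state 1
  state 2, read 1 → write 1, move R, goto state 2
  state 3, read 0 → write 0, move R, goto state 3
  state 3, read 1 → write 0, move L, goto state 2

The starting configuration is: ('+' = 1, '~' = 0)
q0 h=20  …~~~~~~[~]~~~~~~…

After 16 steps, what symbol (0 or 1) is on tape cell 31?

0

gen 0: q0 h=20  …~~~~~~[~]~~~~~~…
gen 1: q3 h=19  …~~~~~~[~]+~~~~~…
gen 2: q3 h=20  …~~~~~~[+]~~~~~~…
gen 3: q2 h=19  …~~~~~~[~]~~~~~~…
gen 4: q1 h=20  …~~~~~~[~]~~~~~~…
gen 5: q3 h=21  …~~~~~+[~]~~~~~~…
gen 6: q3 h=22  …~~~~+~[~]~~~~~~…
gen 7: q3 h=23  …~~~+~~[~]~~~~~~…
gen 8: q3 h=24  …~~+~~~[~]~~~~~~…
gen 9: q3 h=25  …~+~~~~[~]~~~~~~…
gen 10: q3 h=26  …+~~~~~[~]~~~~~~…
gen 11: q3 h=27  …~~~~~~[~]~~~~~~…
gen 12: q3 h=28  …~~~~~~[~]~~~~~~…
gen 13: q3 h=29  …~~~~~~[~]~~~~~~…
gen 14: q3 h=30  …~~~~~~[~]~~~~~~…
gen 15: q3 h=31  …~~~~~~[~]~~~~~~…
gen 16: q3 h=32  …~~~~~~[~]~~~~~~…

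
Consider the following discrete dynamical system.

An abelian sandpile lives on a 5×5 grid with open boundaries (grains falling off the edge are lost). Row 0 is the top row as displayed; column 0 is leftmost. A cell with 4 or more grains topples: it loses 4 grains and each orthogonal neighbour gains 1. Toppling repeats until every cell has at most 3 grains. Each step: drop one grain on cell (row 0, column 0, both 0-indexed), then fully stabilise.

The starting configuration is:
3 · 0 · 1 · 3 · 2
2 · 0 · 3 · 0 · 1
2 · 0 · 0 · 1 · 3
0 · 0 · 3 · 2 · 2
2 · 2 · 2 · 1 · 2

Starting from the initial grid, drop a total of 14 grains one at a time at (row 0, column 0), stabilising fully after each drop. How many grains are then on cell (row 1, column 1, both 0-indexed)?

2

step 0: 3 · 0 · 1 · 3 · 2
2 · 0 · 3 · 0 · 1
2 · 0 · 0 · 1 · 3
0 · 0 · 3 · 2 · 2
2 · 2 · 2 · 1 · 2
step 1: 0 · 1 · 1 · 3 · 2
3 · 0 · 3 · 0 · 1
2 · 0 · 0 · 1 · 3
0 · 0 · 3 · 2 · 2
2 · 2 · 2 · 1 · 2
step 2: 1 · 1 · 1 · 3 · 2
3 · 0 · 3 · 0 · 1
2 · 0 · 0 · 1 · 3
0 · 0 · 3 · 2 · 2
2 · 2 · 2 · 1 · 2
step 3: 2 · 1 · 1 · 3 · 2
3 · 0 · 3 · 0 · 1
2 · 0 · 0 · 1 · 3
0 · 0 · 3 · 2 · 2
2 · 2 · 2 · 1 · 2
step 4: 3 · 1 · 1 · 3 · 2
3 · 0 · 3 · 0 · 1
2 · 0 · 0 · 1 · 3
0 · 0 · 3 · 2 · 2
2 · 2 · 2 · 1 · 2
step 5: 1 · 2 · 1 · 3 · 2
0 · 1 · 3 · 0 · 1
3 · 0 · 0 · 1 · 3
0 · 0 · 3 · 2 · 2
2 · 2 · 2 · 1 · 2
step 6: 2 · 2 · 1 · 3 · 2
0 · 1 · 3 · 0 · 1
3 · 0 · 0 · 1 · 3
0 · 0 · 3 · 2 · 2
2 · 2 · 2 · 1 · 2
step 7: 3 · 2 · 1 · 3 · 2
0 · 1 · 3 · 0 · 1
3 · 0 · 0 · 1 · 3
0 · 0 · 3 · 2 · 2
2 · 2 · 2 · 1 · 2
step 8: 0 · 3 · 1 · 3 · 2
1 · 1 · 3 · 0 · 1
3 · 0 · 0 · 1 · 3
0 · 0 · 3 · 2 · 2
2 · 2 · 2 · 1 · 2
step 9: 1 · 3 · 1 · 3 · 2
1 · 1 · 3 · 0 · 1
3 · 0 · 0 · 1 · 3
0 · 0 · 3 · 2 · 2
2 · 2 · 2 · 1 · 2
step 10: 2 · 3 · 1 · 3 · 2
1 · 1 · 3 · 0 · 1
3 · 0 · 0 · 1 · 3
0 · 0 · 3 · 2 · 2
2 · 2 · 2 · 1 · 2
step 11: 3 · 3 · 1 · 3 · 2
1 · 1 · 3 · 0 · 1
3 · 0 · 0 · 1 · 3
0 · 0 · 3 · 2 · 2
2 · 2 · 2 · 1 · 2
step 12: 1 · 0 · 2 · 3 · 2
2 · 2 · 3 · 0 · 1
3 · 0 · 0 · 1 · 3
0 · 0 · 3 · 2 · 2
2 · 2 · 2 · 1 · 2
step 13: 2 · 0 · 2 · 3 · 2
2 · 2 · 3 · 0 · 1
3 · 0 · 0 · 1 · 3
0 · 0 · 3 · 2 · 2
2 · 2 · 2 · 1 · 2
step 14: 3 · 0 · 2 · 3 · 2
2 · 2 · 3 · 0 · 1
3 · 0 · 0 · 1 · 3
0 · 0 · 3 · 2 · 2
2 · 2 · 2 · 1 · 2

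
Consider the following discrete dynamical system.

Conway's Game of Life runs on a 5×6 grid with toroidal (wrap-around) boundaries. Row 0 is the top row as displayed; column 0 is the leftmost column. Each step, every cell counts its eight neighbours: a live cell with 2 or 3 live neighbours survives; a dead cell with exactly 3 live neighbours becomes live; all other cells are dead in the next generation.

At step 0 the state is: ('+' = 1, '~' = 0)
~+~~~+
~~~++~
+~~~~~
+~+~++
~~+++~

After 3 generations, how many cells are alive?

11

step 0: ~+~~~+
~~~++~
+~~~~~
+~+~++
~~+++~
step 1: ~~~~~+
+~~~++
++~~~~
+~+~+~
~~+~~~
step 2: +~~~++
~+~~+~
~~~++~
+~++~+
~+~+~+
step 3: ~+++~~
+~~~~~
++~~~~
++~~~+
~+~+~~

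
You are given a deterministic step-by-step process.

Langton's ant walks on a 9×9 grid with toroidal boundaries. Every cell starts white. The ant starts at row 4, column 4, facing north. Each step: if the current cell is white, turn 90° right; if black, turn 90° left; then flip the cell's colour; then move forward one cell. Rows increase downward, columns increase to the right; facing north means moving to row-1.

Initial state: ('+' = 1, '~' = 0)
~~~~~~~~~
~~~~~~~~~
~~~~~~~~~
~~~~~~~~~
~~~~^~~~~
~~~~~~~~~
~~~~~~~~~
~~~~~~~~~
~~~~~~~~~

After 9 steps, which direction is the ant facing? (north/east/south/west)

west

k=0  ~~~~~~~~~
~~~~~~~~~
~~~~~~~~~
~~~~~~~~~
~~~~^~~~~
~~~~~~~~~
~~~~~~~~~
~~~~~~~~~
~~~~~~~~~
k=1  ~~~~~~~~~
~~~~~~~~~
~~~~~~~~~
~~~~~~~~~
~~~~+>~~~
~~~~~~~~~
~~~~~~~~~
~~~~~~~~~
~~~~~~~~~
k=2  ~~~~~~~~~
~~~~~~~~~
~~~~~~~~~
~~~~~~~~~
~~~~++~~~
~~~~~v~~~
~~~~~~~~~
~~~~~~~~~
~~~~~~~~~
k=3  ~~~~~~~~~
~~~~~~~~~
~~~~~~~~~
~~~~~~~~~
~~~~++~~~
~~~~<+~~~
~~~~~~~~~
~~~~~~~~~
~~~~~~~~~
k=4  ~~~~~~~~~
~~~~~~~~~
~~~~~~~~~
~~~~~~~~~
~~~~^+~~~
~~~~++~~~
~~~~~~~~~
~~~~~~~~~
~~~~~~~~~
k=5  ~~~~~~~~~
~~~~~~~~~
~~~~~~~~~
~~~~~~~~~
~~~<~+~~~
~~~~++~~~
~~~~~~~~~
~~~~~~~~~
~~~~~~~~~
k=6  ~~~~~~~~~
~~~~~~~~~
~~~~~~~~~
~~~^~~~~~
~~~+~+~~~
~~~~++~~~
~~~~~~~~~
~~~~~~~~~
~~~~~~~~~
k=7  ~~~~~~~~~
~~~~~~~~~
~~~~~~~~~
~~~+>~~~~
~~~+~+~~~
~~~~++~~~
~~~~~~~~~
~~~~~~~~~
~~~~~~~~~
k=8  ~~~~~~~~~
~~~~~~~~~
~~~~~~~~~
~~~++~~~~
~~~+v+~~~
~~~~++~~~
~~~~~~~~~
~~~~~~~~~
~~~~~~~~~
k=9  ~~~~~~~~~
~~~~~~~~~
~~~~~~~~~
~~~++~~~~
~~~<++~~~
~~~~++~~~
~~~~~~~~~
~~~~~~~~~
~~~~~~~~~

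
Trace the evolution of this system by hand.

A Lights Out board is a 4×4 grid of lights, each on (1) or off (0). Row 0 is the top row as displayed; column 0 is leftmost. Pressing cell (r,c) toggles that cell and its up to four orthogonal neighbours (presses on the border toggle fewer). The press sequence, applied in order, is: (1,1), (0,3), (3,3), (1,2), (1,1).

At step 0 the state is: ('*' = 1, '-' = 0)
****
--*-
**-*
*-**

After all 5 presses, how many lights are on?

8

[0] ****
--*-
**-*
*-**
[1] *-**
**--
*--*
*-**
[2] *---
**-*
*--*
*-**
[3] *---
**-*
*---
*---
[4] *-*-
*-*-
*-*-
*---
[5] ***-
-*--
***-
*---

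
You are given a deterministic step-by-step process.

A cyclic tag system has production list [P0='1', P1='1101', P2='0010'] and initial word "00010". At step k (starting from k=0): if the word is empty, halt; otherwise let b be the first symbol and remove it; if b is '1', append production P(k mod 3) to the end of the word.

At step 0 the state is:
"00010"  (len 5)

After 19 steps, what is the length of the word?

4

t=0: "00010"  (len 5)
t=1: "0010"  (len 4)
t=2: "010"  (len 3)
t=3: "10"  (len 2)
t=4: "01"  (len 2)
t=5: "1"  (len 1)
t=6: "0010"  (len 4)
t=7: "010"  (len 3)
t=8: "10"  (len 2)
t=9: "00010"  (len 5)
t=10: "0010"  (len 4)
t=11: "010"  (len 3)
t=12: "10"  (len 2)
t=13: "01"  (len 2)
t=14: "1"  (len 1)
t=15: "0010"  (len 4)
t=16: "010"  (len 3)
t=17: "10"  (len 2)
t=18: "00010"  (len 5)
t=19: "0010"  (len 4)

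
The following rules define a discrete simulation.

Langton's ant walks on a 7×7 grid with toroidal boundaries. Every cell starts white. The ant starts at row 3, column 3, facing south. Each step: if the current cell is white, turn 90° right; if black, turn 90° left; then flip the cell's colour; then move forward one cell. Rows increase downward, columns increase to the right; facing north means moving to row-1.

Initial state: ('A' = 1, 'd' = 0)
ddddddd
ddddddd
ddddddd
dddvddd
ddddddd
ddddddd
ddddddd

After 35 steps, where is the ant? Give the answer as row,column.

0,3

step 0: ddddddd
ddddddd
ddddddd
dddvddd
ddddddd
ddddddd
ddddddd
step 1: ddddddd
ddddddd
ddddddd
dd<Addd
ddddddd
ddddddd
ddddddd
step 2: ddddddd
ddddddd
dd^dddd
ddAAddd
ddddddd
ddddddd
ddddddd
step 3: ddddddd
ddddddd
ddA>ddd
ddAAddd
ddddddd
ddddddd
ddddddd
step 4: ddddddd
ddddddd
ddAAddd
ddAvddd
ddddddd
ddddddd
ddddddd
step 5: ddddddd
ddddddd
ddAAddd
ddAd>dd
ddddddd
ddddddd
ddddddd
step 6: ddddddd
ddddddd
ddAAddd
ddAdAdd
ddddvdd
ddddddd
ddddddd
step 7: ddddddd
ddddddd
ddAAddd
ddAdAdd
ddd<Add
ddddddd
ddddddd
step 8: ddddddd
ddddddd
ddAAddd
ddA^Add
dddAAdd
ddddddd
ddddddd
step 9: ddddddd
ddddddd
ddAAddd
ddAA>dd
dddAAdd
ddddddd
ddddddd
step 10: ddddddd
ddddddd
ddAA^dd
ddAAddd
dddAAdd
ddddddd
ddddddd
step 11: ddddddd
ddddddd
ddAAA>d
ddAAddd
dddAAdd
ddddddd
ddddddd
step 12: ddddddd
ddddddd
ddAAAAd
ddAAdvd
dddAAdd
ddddddd
ddddddd
step 13: ddddddd
ddddddd
ddAAAAd
ddAA<Ad
dddAAdd
ddddddd
ddddddd
step 14: ddddddd
ddddddd
ddAA^Ad
ddAAAAd
dddAAdd
ddddddd
ddddddd
step 15: ddddddd
ddddddd
ddA<dAd
ddAAAAd
dddAAdd
ddddddd
ddddddd
step 16: ddddddd
ddddddd
ddAddAd
ddAvAAd
dddAAdd
ddddddd
ddddddd
step 17: ddddddd
ddddddd
ddAddAd
ddAd>Ad
dddAAdd
ddddddd
ddddddd
step 18: ddddddd
ddddddd
ddAd^Ad
ddAddAd
dddAAdd
ddddddd
ddddddd
step 19: ddddddd
ddddddd
ddAdA>d
ddAddAd
dddAAdd
ddddddd
ddddddd
step 20: ddddddd
ddddd^d
ddAdAdd
ddAddAd
dddAAdd
ddddddd
ddddddd
step 21: ddddddd
dddddA>
ddAdAdd
ddAddAd
dddAAdd
ddddddd
ddddddd
step 22: ddddddd
dddddAA
ddAdAdv
ddAddAd
dddAAdd
ddddddd
ddddddd
step 23: ddddddd
dddddAA
ddAdA<A
ddAddAd
dddAAdd
ddddddd
ddddddd
step 24: ddddddd
ddddd^A
ddAdAAA
ddAddAd
dddAAdd
ddddddd
ddddddd
step 25: ddddddd
dddd<dA
ddAdAAA
ddAddAd
dddAAdd
ddddddd
ddddddd
step 26: dddd^dd
ddddAdA
ddAdAAA
ddAddAd
dddAAdd
ddddddd
ddddddd
step 27: ddddA>d
ddddAdA
ddAdAAA
ddAddAd
dddAAdd
ddddddd
ddddddd
step 28: ddddAAd
ddddAvA
ddAdAAA
ddAddAd
dddAAdd
ddddddd
ddddddd
step 29: ddddAAd
dddd<AA
ddAdAAA
ddAddAd
dddAAdd
ddddddd
ddddddd
step 30: ddddAAd
dddddAA
ddAdvAA
ddAddAd
dddAAdd
ddddddd
ddddddd
step 31: ddddAAd
dddddAA
ddAdd>A
ddAddAd
dddAAdd
ddddddd
ddddddd
step 32: ddddAAd
ddddd^A
ddAdddA
ddAddAd
dddAAdd
ddddddd
ddddddd
step 33: ddddAAd
dddd<dA
ddAdddA
ddAddAd
dddAAdd
ddddddd
ddddddd
step 34: dddd^Ad
ddddAdA
ddAdddA
ddAddAd
dddAAdd
ddddddd
ddddddd
step 35: ddd<dAd
ddddAdA
ddAdddA
ddAddAd
dddAAdd
ddddddd
ddddddd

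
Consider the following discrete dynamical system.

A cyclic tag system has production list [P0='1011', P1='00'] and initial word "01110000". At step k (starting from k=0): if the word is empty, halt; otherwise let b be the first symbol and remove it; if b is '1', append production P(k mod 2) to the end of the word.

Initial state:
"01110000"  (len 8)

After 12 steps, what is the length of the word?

8

0) "01110000"  (len 8)
1) "1110000"  (len 7)
2) "11000000"  (len 8)
3) "10000001011"  (len 11)
4) "000000101100"  (len 12)
5) "00000101100"  (len 11)
6) "0000101100"  (len 10)
7) "000101100"  (len 9)
8) "00101100"  (len 8)
9) "0101100"  (len 7)
10) "101100"  (len 6)
11) "011001011"  (len 9)
12) "11001011"  (len 8)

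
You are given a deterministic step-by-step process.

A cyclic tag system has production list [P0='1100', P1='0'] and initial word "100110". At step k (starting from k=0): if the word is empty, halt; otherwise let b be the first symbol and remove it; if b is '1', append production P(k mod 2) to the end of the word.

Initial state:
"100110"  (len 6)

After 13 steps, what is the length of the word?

t=0: "100110"  (len 6)
t=1: "001101100"  (len 9)
t=2: "01101100"  (len 8)
t=3: "1101100"  (len 7)
t=4: "1011000"  (len 7)
t=5: "0110001100"  (len 10)
t=6: "110001100"  (len 9)
t=7: "100011001100"  (len 12)
t=8: "000110011000"  (len 12)
t=9: "00110011000"  (len 11)
t=10: "0110011000"  (len 10)
t=11: "110011000"  (len 9)
t=12: "100110000"  (len 9)
t=13: "001100001100"  (len 12)

12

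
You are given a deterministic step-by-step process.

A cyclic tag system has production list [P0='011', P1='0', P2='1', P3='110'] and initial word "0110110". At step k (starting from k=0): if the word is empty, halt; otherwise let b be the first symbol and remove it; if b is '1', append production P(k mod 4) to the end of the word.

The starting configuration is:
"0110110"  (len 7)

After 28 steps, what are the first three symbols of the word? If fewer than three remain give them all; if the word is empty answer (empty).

101

step 0: "0110110"  (len 7)
step 1: "110110"  (len 6)
step 2: "101100"  (len 6)
step 3: "011001"  (len 6)
step 4: "11001"  (len 5)
step 5: "1001011"  (len 7)
step 6: "0010110"  (len 7)
step 7: "010110"  (len 6)
step 8: "10110"  (len 5)
step 9: "0110011"  (len 7)
step 10: "110011"  (len 6)
step 11: "100111"  (len 6)
step 12: "00111110"  (len 8)
step 13: "0111110"  (len 7)
step 14: "111110"  (len 6)
step 15: "111101"  (len 6)
step 16: "11101110"  (len 8)
step 17: "1101110011"  (len 10)
step 18: "1011100110"  (len 10)
step 19: "0111001101"  (len 10)
step 20: "111001101"  (len 9)
step 21: "11001101011"  (len 11)
step 22: "10011010110"  (len 11)
step 23: "00110101101"  (len 11)
step 24: "0110101101"  (len 10)
step 25: "110101101"  (len 9)
step 26: "101011010"  (len 9)
step 27: "010110101"  (len 9)
step 28: "10110101"  (len 8)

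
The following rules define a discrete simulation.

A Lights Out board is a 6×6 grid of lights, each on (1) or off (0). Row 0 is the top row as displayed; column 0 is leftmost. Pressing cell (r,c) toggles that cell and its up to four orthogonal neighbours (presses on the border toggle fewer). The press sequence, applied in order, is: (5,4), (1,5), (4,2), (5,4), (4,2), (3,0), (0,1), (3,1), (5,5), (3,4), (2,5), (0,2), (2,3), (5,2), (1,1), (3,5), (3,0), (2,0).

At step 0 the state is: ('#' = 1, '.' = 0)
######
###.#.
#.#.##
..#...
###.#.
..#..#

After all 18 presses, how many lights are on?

[0] ######
###.#.
#.#.##
..#...
###.#.
..#..#
[1] ######
###.#.
#.#.##
..#...
###...
..###.
[2] #####.
###..#
#.#.#.
..#...
###...
..###.
[3] #####.
###..#
#.#.#.
......
#..#..
...##.
[4] #####.
###..#
#.#.#.
......
#..##.
.....#
[5] #####.
###..#
#.#.#.
..#...
###.#.
..#..#
[6] #####.
###..#
..#.#.
###...
.##.#.
..#..#
[7] ...##.
#.#..#
..#.#.
###...
.##.#.
..#..#
[8] ...##.
#.#..#
.##.#.
......
..#.#.
..#..#
[9] ...##.
#.#..#
.##.#.
......
..#.##
..#.#.
[10] ...##.
#.#..#
.##...
...###
..#..#
..#.#.
[11] ...##.
#.#...
.##.##
...##.
..#..#
..#.#.
[12] .##.#.
#.....
.##.##
...##.
..#..#
..#.#.
[13] .##.#.
#..#..
.#.#.#
....#.
..#..#
..#.#.
[14] .##.#.
#..#..
.#.#.#
....#.
.....#
.#.##.
[15] ..#.#.
.###..
...#.#
....#.
.....#
.#.##.
[16] ..#.#.
.###..
...#..
.....#
......
.#.##.
[17] ..#.#.
.###..
#..#..
##...#
#.....
.#.##.
[18] ..#.#.
####..
.#.#..
.#...#
#.....
.#.##.

14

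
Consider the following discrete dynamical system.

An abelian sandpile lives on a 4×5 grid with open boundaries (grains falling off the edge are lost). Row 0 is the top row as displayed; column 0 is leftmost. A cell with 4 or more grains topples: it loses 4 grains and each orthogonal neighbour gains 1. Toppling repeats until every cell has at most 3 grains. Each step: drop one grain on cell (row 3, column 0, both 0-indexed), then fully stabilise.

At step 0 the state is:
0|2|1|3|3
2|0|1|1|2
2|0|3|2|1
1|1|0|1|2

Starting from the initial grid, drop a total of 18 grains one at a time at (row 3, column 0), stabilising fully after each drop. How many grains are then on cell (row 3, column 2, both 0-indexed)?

1

t=0: 0|2|1|3|3
2|0|1|1|2
2|0|3|2|1
1|1|0|1|2
t=1: 0|2|1|3|3
2|0|1|1|2
2|0|3|2|1
2|1|0|1|2
t=2: 0|2|1|3|3
2|0|1|1|2
2|0|3|2|1
3|1|0|1|2
t=3: 0|2|1|3|3
2|0|1|1|2
3|0|3|2|1
0|2|0|1|2
t=4: 0|2|1|3|3
2|0|1|1|2
3|0|3|2|1
1|2|0|1|2
t=5: 0|2|1|3|3
2|0|1|1|2
3|0|3|2|1
2|2|0|1|2
t=6: 0|2|1|3|3
2|0|1|1|2
3|0|3|2|1
3|2|0|1|2
t=7: 0|2|1|3|3
3|0|1|1|2
0|1|3|2|1
1|3|0|1|2
t=8: 0|2|1|3|3
3|0|1|1|2
0|1|3|2|1
2|3|0|1|2
t=9: 0|2|1|3|3
3|0|1|1|2
0|1|3|2|1
3|3|0|1|2
t=10: 0|2|1|3|3
3|0|1|1|2
1|2|3|2|1
1|0|1|1|2
t=11: 0|2|1|3|3
3|0|1|1|2
1|2|3|2|1
2|0|1|1|2
t=12: 0|2|1|3|3
3|0|1|1|2
1|2|3|2|1
3|0|1|1|2
t=13: 0|2|1|3|3
3|0|1|1|2
2|2|3|2|1
0|1|1|1|2
t=14: 0|2|1|3|3
3|0|1|1|2
2|2|3|2|1
1|1|1|1|2
t=15: 0|2|1|3|3
3|0|1|1|2
2|2|3|2|1
2|1|1|1|2
t=16: 0|2|1|3|3
3|0|1|1|2
2|2|3|2|1
3|1|1|1|2
t=17: 0|2|1|3|3
3|0|1|1|2
3|2|3|2|1
0|2|1|1|2
t=18: 0|2|1|3|3
3|0|1|1|2
3|2|3|2|1
1|2|1|1|2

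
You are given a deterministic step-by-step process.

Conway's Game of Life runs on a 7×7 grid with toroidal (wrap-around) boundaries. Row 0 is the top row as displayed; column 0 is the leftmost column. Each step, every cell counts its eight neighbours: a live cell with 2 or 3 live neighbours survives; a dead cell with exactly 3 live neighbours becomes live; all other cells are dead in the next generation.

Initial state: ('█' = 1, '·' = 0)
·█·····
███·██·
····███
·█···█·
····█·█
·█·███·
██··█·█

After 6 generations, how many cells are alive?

step 0: ·█·····
███·██·
····███
·█···█·
····█·█
·█·███·
██··█·█
step 1: ···██··
█████··
··██···
█······
█·██··█
·███···
·█·██·█
step 2: ·······
·█·····
█···█··
█·····█
█··█··█
·····██
██···█·
step 3: ██·····
·······
██····█
·█···█·
·······
·█··██·
█····█·
step 4: ██····█
······█
██····█
·█····█
····██·
····███
█···██·
step 5: ·█·····
·····█·
·█···██
·█····█
█···█··
···█···
·█··█··
step 6: ·······
█····██
·····██
·█····█
█······
···██··
··█····

11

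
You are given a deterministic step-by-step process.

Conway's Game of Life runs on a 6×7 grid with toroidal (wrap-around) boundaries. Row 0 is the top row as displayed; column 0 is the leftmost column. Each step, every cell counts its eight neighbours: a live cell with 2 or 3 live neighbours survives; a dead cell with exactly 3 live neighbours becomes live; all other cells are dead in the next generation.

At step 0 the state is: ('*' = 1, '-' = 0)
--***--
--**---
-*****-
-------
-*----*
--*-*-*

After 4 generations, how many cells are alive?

t=0: --***--
--**---
-*****-
-------
-*----*
--*-*-*
t=1: -*--**-
-----*-
-*--*--
**-***-
*----*-
***-*--
t=2: *******
-----*-
****--*
****-*-
-----*-
*-***--
t=3: *------
-------
---*-*-
---*-*-
*----*-
*------
t=4: -------
-------
-------
-----*-
----*--
**-----

4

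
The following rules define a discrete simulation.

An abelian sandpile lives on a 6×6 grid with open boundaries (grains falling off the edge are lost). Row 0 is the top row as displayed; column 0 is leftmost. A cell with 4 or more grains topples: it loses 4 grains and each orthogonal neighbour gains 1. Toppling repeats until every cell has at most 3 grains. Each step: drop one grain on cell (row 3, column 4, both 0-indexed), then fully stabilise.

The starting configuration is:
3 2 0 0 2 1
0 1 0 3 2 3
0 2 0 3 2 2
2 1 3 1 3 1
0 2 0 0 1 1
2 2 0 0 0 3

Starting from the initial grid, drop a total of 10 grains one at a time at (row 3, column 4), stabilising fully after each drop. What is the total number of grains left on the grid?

55

step 0: 3 2 0 0 2 1
0 1 0 3 2 3
0 2 0 3 2 2
2 1 3 1 3 1
0 2 0 0 1 1
2 2 0 0 0 3
step 1: 3 2 0 0 2 1
0 1 0 3 2 3
0 2 0 3 3 2
2 1 3 2 0 2
0 2 0 0 2 1
2 2 0 0 0 3
step 2: 3 2 0 0 2 1
0 1 0 3 2 3
0 2 0 3 3 2
2 1 3 2 1 2
0 2 0 0 2 1
2 2 0 0 0 3
step 3: 3 2 0 0 2 1
0 1 0 3 2 3
0 2 0 3 3 2
2 1 3 2 2 2
0 2 0 0 2 1
2 2 0 0 0 3
step 4: 3 2 0 0 2 1
0 1 0 3 2 3
0 2 0 3 3 2
2 1 3 2 3 2
0 2 0 0 2 1
2 2 0 0 0 3
step 5: 3 2 0 1 3 2
0 1 1 1 1 1
0 2 2 2 3 1
2 2 0 1 3 0
0 2 1 1 3 2
2 2 0 0 0 3
step 6: 3 2 0 1 3 2
0 1 1 1 2 1
0 2 2 3 0 2
2 2 0 2 2 1
0 2 1 2 0 3
2 2 0 0 1 3
step 7: 3 2 0 1 3 2
0 1 1 1 2 1
0 2 2 3 0 2
2 2 0 2 3 1
0 2 1 2 0 3
2 2 0 0 1 3
step 8: 3 2 0 1 3 2
0 1 1 1 2 1
0 2 2 3 1 2
2 2 0 3 0 2
0 2 1 2 1 3
2 2 0 0 1 3
step 9: 3 2 0 1 3 2
0 1 1 1 2 1
0 2 2 3 1 2
2 2 0 3 1 2
0 2 1 2 1 3
2 2 0 0 1 3
step 10: 3 2 0 1 3 2
0 1 1 1 2 1
0 2 2 3 1 2
2 2 0 3 2 2
0 2 1 2 1 3
2 2 0 0 1 3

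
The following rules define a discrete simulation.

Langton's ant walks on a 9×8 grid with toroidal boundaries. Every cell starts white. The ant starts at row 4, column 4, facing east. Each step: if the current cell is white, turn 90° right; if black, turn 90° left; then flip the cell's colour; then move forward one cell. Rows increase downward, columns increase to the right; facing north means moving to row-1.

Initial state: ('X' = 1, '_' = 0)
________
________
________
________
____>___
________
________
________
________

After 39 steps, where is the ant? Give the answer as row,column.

4,1

0) ________
________
________
________
____>___
________
________
________
________
1) ________
________
________
________
____X___
____v___
________
________
________
2) ________
________
________
________
____X___
___<X___
________
________
________
3) ________
________
________
________
___^X___
___XX___
________
________
________
4) ________
________
________
________
___X>___
___XX___
________
________
________
5) ________
________
________
____^___
___X____
___XX___
________
________
________
6) ________
________
________
____X>__
___X____
___XX___
________
________
________
7) ________
________
________
____XX__
___X_v__
___XX___
________
________
________
8) ________
________
________
____XX__
___X<X__
___XX___
________
________
________
9) ________
________
________
____^X__
___XXX__
___XX___
________
________
________
10) ________
________
________
___<_X__
___XXX__
___XX___
________
________
________
11) ________
________
___^____
___X_X__
___XXX__
___XX___
________
________
________
12) ________
________
___X>___
___X_X__
___XXX__
___XX___
________
________
________
13) ________
________
___XX___
___XvX__
___XXX__
___XX___
________
________
________
14) ________
________
___XX___
___<XX__
___XXX__
___XX___
________
________
________
15) ________
________
___XX___
____XX__
___vXX__
___XX___
________
________
________
16) ________
________
___XX___
____XX__
____>X__
___XX___
________
________
________
17) ________
________
___XX___
____^X__
_____X__
___XX___
________
________
________
18) ________
________
___XX___
___<_X__
_____X__
___XX___
________
________
________
19) ________
________
___^X___
___X_X__
_____X__
___XX___
________
________
________
20) ________
________
__<_X___
___X_X__
_____X__
___XX___
________
________
________
21) ________
__^_____
__X_X___
___X_X__
_____X__
___XX___
________
________
________
22) ________
__X>____
__X_X___
___X_X__
_____X__
___XX___
________
________
________
23) ________
__XX____
__XvX___
___X_X__
_____X__
___XX___
________
________
________
24) ________
__XX____
__<XX___
___X_X__
_____X__
___XX___
________
________
________
25) ________
__XX____
___XX___
__vX_X__
_____X__
___XX___
________
________
________
26) ________
__XX____
___XX___
_<XX_X__
_____X__
___XX___
________
________
________
27) ________
__XX____
_^_XX___
_XXX_X__
_____X__
___XX___
________
________
________
28) ________
__XX____
_X>XX___
_XXX_X__
_____X__
___XX___
________
________
________
29) ________
__XX____
_XXXX___
_XvX_X__
_____X__
___XX___
________
________
________
30) ________
__XX____
_XXXX___
_X_>_X__
_____X__
___XX___
________
________
________
31) ________
__XX____
_XX^X___
_X___X__
_____X__
___XX___
________
________
________
32) ________
__XX____
_X<_X___
_X___X__
_____X__
___XX___
________
________
________
33) ________
__XX____
_X__X___
_Xv__X__
_____X__
___XX___
________
________
________
34) ________
__XX____
_X__X___
_<X__X__
_____X__
___XX___
________
________
________
35) ________
__XX____
_X__X___
__X__X__
_v___X__
___XX___
________
________
________
36) ________
__XX____
_X__X___
__X__X__
<X___X__
___XX___
________
________
________
37) ________
__XX____
_X__X___
^_X__X__
XX___X__
___XX___
________
________
________
38) ________
__XX____
_X__X___
X>X__X__
XX___X__
___XX___
________
________
________
39) ________
__XX____
_X__X___
XXX__X__
Xv___X__
___XX___
________
________
________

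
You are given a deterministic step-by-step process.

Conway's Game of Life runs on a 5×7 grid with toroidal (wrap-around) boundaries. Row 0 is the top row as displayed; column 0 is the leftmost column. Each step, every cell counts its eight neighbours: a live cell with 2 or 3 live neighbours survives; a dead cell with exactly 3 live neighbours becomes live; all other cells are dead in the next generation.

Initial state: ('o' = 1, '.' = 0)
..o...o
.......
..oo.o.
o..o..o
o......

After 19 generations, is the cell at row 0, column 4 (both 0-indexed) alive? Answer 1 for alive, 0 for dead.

gen 0: ..o...o
.......
..oo.o.
o..o..o
o......
gen 1: .......
..oo...
..ooo.o
ooooo.o
oo.....
gen 2: .oo....
..o.o..
......o
....o.o
...o..o
gen 3: .oo....
.ooo...
...o...
o.....o
o.oo.o.
gen 4: o...o..
.o.o...
oo.o...
ooooo.o
o.oo...
gen 5: o...o..
.o.oo..
......o
....o.o
.....o.
gen 6: ...ooo.
o..ooo.
o..oo..
......o
....ooo
gen 7: .......
..o....
o..o...
o..o..o
...o..o
gen 8: .......
.......
oooo..o
o.ooo.o
o.....o
gen 9: .......
ooo....
....ooo
....o..
oo.o.oo
gen 10: .......
oo...oo
oo.oooo
...o...
o...ooo
gen 11: .o..o..
.oo....
.o.o...
.ooo...
....ooo
gen 12: ooooo..
oo.o...
o..o...
oo.o.o.
oo..oo.
gen 13: .....o.
......o
...o...
...o.o.
.....o.
gen 14: .....oo
.......
....o..
.......
.....oo
gen 15: .....oo
.....o.
.......
.....o.
.....oo
gen 16: ....o..
.....oo
.......
.....oo
....o..
gen 17: ....o..
.....o.
.......
.....o.
....o..
gen 18: ....oo.
.......
.......
.......
....oo.
gen 19: ....oo.
.......
.......
.......
....oo.

1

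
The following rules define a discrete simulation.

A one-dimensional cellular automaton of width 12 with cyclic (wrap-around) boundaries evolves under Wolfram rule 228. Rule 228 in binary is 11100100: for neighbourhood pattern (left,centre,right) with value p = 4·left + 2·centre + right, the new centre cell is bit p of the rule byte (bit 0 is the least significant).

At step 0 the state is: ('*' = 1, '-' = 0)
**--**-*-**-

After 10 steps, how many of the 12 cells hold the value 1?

k=0  **--**-*-**-
k=1  -*---****-**
k=2  **----****-*
k=3  **-----****-
k=4  -*------****
k=5  **-------***
k=6  **--------**
k=7  **---------*
k=8  **----------
k=9  -*----------
k=10  -*----------

1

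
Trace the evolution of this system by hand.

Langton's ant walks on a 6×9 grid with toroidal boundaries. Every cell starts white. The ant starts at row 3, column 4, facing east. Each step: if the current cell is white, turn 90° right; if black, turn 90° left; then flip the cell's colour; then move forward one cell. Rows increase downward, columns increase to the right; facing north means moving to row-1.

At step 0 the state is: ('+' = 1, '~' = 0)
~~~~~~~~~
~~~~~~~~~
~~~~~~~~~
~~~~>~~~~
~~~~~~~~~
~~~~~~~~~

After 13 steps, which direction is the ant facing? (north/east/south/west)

south

0) ~~~~~~~~~
~~~~~~~~~
~~~~~~~~~
~~~~>~~~~
~~~~~~~~~
~~~~~~~~~
1) ~~~~~~~~~
~~~~~~~~~
~~~~~~~~~
~~~~+~~~~
~~~~v~~~~
~~~~~~~~~
2) ~~~~~~~~~
~~~~~~~~~
~~~~~~~~~
~~~~+~~~~
~~~<+~~~~
~~~~~~~~~
3) ~~~~~~~~~
~~~~~~~~~
~~~~~~~~~
~~~^+~~~~
~~~++~~~~
~~~~~~~~~
4) ~~~~~~~~~
~~~~~~~~~
~~~~~~~~~
~~~+>~~~~
~~~++~~~~
~~~~~~~~~
5) ~~~~~~~~~
~~~~~~~~~
~~~~^~~~~
~~~+~~~~~
~~~++~~~~
~~~~~~~~~
6) ~~~~~~~~~
~~~~~~~~~
~~~~+>~~~
~~~+~~~~~
~~~++~~~~
~~~~~~~~~
7) ~~~~~~~~~
~~~~~~~~~
~~~~++~~~
~~~+~v~~~
~~~++~~~~
~~~~~~~~~
8) ~~~~~~~~~
~~~~~~~~~
~~~~++~~~
~~~+<+~~~
~~~++~~~~
~~~~~~~~~
9) ~~~~~~~~~
~~~~~~~~~
~~~~^+~~~
~~~+++~~~
~~~++~~~~
~~~~~~~~~
10) ~~~~~~~~~
~~~~~~~~~
~~~<~+~~~
~~~+++~~~
~~~++~~~~
~~~~~~~~~
11) ~~~~~~~~~
~~~^~~~~~
~~~+~+~~~
~~~+++~~~
~~~++~~~~
~~~~~~~~~
12) ~~~~~~~~~
~~~+>~~~~
~~~+~+~~~
~~~+++~~~
~~~++~~~~
~~~~~~~~~
13) ~~~~~~~~~
~~~++~~~~
~~~+v+~~~
~~~+++~~~
~~~++~~~~
~~~~~~~~~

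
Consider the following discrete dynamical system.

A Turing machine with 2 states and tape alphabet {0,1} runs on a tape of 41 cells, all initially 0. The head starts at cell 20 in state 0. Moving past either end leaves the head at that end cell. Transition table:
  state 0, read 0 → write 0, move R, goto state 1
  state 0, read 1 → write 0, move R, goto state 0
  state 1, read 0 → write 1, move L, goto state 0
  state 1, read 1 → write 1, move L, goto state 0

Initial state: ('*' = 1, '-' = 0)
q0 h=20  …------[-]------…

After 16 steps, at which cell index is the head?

[0] q0 h=20  …------[-]------…
[1] q1 h=21  …------[-]------…
[2] q0 h=20  …------[-]*-----…
[3] q1 h=21  …------[*]------…
[4] q0 h=20  …------[-]*-----…
[5] q1 h=21  …------[*]------…
[6] q0 h=20  …------[-]*-----…
[7] q1 h=21  …------[*]------…
[8] q0 h=20  …------[-]*-----…
[9] q1 h=21  …------[*]------…
[10] q0 h=20  …------[-]*-----…
[11] q1 h=21  …------[*]------…
[12] q0 h=20  …------[-]*-----…
[13] q1 h=21  …------[*]------…
[14] q0 h=20  …------[-]*-----…
[15] q1 h=21  …------[*]------…
[16] q0 h=20  …------[-]*-----…

20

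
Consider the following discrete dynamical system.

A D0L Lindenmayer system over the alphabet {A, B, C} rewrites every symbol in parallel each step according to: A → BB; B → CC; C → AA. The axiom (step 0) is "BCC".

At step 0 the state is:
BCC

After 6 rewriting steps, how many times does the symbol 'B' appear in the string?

64

k=0  BCC
k=1  CCAAAA
k=2  AAAABBBBBBBB
k=3  BBBBBBBBCCCCCCCCCCCCCCCC
k=4  CCCCCCCCCCCCCCCCAAAAAAAAAAAAAAAAAAAAAAAAAAAAAAAA
k=5  AAAAAAAAAAAAAAAAAAAAAAAAAAAAAAAABBBBBBBBBBBBBBBBBBBBBBBBBBBBBBBBBBBBBBBBBBBBBBBBBBBBBBBBBBBBBBBB
k=6  BBBBBBBBBBBBBBBBBBBBBBBBBBBBBBBBBBBBBBBBBBBBBBBBBBBBBBBBBB…CCCCCCCCCCCCCCCCCCCCCCCCCCCCCCCCCCCCCCCCCCCCCCCCCCCCCCCCCC  (len 192)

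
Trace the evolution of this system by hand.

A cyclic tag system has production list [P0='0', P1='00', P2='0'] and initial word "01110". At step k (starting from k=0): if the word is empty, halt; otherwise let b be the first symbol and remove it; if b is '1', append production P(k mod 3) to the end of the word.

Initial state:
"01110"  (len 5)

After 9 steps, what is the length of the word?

0

0) "01110"  (len 5)
1) "1110"  (len 4)
2) "11000"  (len 5)
3) "10000"  (len 5)
4) "00000"  (len 5)
5) "0000"  (len 4)
6) "000"  (len 3)
7) "00"  (len 2)
8) "0"  (len 1)
9) (halted — word empty)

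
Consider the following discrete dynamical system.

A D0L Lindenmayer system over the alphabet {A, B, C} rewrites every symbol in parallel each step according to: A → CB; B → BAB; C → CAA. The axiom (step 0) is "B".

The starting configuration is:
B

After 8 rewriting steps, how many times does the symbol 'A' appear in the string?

step 0: B
step 1: BAB
step 2: BABCBBAB
step 3: BABCBBABCAABABBABCBBAB
step 4: BABCBBABCAABABBABCBBABCAACBCBBABCBBABBABCBBABCAABABBABCBBAB
step 5: BABCBBABCAABABBABCBBABCAACBCBBABCBBABBABCBBABCAABABBABCBBA…ABCBBABCAABABBABCBBABCAACBCBBABCBBABBABCBBABCAABABBABCBBAB  (len 159)
step 6: BABCBBABCAABABBABCBBABCAACBCBBABCBBABBABCBBABCAABABBABCBBA…ABCBBABCAABABBABCBBABCAACBCBBABCBBABBABCBBABCAABABBABCBBAB  (len 426)
step 7: BABCBBABCAABABBABCBBABCAACBCBBABCBBABBABCBBABCAABABBABCBBA…ABCBBABCAABABBABCBBABCAACBCBBABCBBABBABCBBABCAABABBABCBBAB  (len 1142)
step 8: BABCBBABCAABABBABCBBABCAACBCBBABCBBABBABCBBABCAABABBABCBBA…ABCBBABCAABABBABCBBABCAACBCBBABCBBABBABCBBABCAABABBABCBBAB  (len 3057)

988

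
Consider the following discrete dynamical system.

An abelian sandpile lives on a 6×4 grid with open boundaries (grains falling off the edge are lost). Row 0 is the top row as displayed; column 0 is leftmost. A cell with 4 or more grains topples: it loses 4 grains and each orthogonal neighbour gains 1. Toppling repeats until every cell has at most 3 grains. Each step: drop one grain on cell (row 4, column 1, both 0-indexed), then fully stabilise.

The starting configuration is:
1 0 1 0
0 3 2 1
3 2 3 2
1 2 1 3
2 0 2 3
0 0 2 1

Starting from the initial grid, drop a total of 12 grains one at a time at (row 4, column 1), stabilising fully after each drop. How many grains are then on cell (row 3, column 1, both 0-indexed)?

1

gen 0: 1 0 1 0
0 3 2 1
3 2 3 2
1 2 1 3
2 0 2 3
0 0 2 1
gen 1: 1 0 1 0
0 3 2 1
3 2 3 2
1 2 1 3
2 1 2 3
0 0 2 1
gen 2: 1 0 1 0
0 3 2 1
3 2 3 2
1 2 1 3
2 2 2 3
0 0 2 1
gen 3: 1 0 1 0
0 3 2 1
3 2 3 2
1 2 1 3
2 3 2 3
0 0 2 1
gen 4: 1 0 1 0
0 3 2 1
3 2 3 2
1 3 1 3
3 0 3 3
0 1 2 1
gen 5: 1 0 1 0
0 3 2 1
3 2 3 2
1 3 1 3
3 1 3 3
0 1 2 1
gen 6: 1 0 1 0
0 3 2 1
3 2 3 2
1 3 1 3
3 2 3 3
0 1 2 1
gen 7: 1 0 1 0
0 3 2 1
3 2 3 2
1 3 1 3
3 3 3 3
0 1 2 1
gen 8: 1 1 2 0
2 1 0 3
1 2 3 0
0 3 1 2
1 3 2 1
1 2 3 2
gen 9: 1 1 2 0
2 1 0 3
1 3 3 0
1 0 2 2
2 1 3 1
1 3 3 2
gen 10: 1 1 2 0
2 1 0 3
1 3 3 0
1 0 2 2
2 2 3 1
1 3 3 2
gen 11: 1 1 2 0
2 1 0 3
1 3 3 0
1 0 2 2
2 3 3 1
1 3 3 2
gen 12: 1 1 2 0
2 1 0 3
1 3 3 0
1 1 3 2
3 2 1 2
2 1 1 3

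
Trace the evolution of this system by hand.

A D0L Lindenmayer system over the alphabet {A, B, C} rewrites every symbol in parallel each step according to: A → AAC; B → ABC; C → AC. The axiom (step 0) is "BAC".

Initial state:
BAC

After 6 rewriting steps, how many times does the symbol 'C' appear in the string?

0) BAC
1) ABCAACAC
2) AACABCACAACAACACAACAC
3) AACAACACAACABCACAACACAACAACACAACAACACAACACAACAACACAACAC
4) AACAACACAACAACACAACACAACAACACAACABCACAACACAACAACACAACACAAC…CAACACAACACAACAACACAACACAACAACACAACAACACAACACAACAACACAACAC  (len 144)
5) AACAACACAACAACACAACACAACAACACAACAACACAACACAACAACACAACACAAC…CAACACAACACAACAACACAACACAACAACACAACAACACAACACAACAACACAACAC  (len 377)
6) AACAACACAACAACACAACACAACAACACAACAACACAACACAACAACACAACACAAC…CAACACAACACAACAACACAACACAACAACACAACAACACAACACAACAACACAACAC  (len 987)

377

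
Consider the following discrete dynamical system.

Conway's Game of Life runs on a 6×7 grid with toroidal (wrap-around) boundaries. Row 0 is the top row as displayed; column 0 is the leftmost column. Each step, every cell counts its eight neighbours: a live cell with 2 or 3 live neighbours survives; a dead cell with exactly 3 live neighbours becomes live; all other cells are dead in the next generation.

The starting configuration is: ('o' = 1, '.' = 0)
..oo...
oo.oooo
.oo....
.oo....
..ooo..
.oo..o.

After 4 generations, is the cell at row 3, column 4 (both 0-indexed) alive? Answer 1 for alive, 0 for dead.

1

step 0: ..oo...
oo.oooo
.oo....
.oo....
..ooo..
.oo..o.
step 1: .......
o...ooo
....ooo
.......
....o..
.o.....
step 2: o....oo
o...o..
o...o..
....o..
.......
.......
step 3: o....oo
oo..o..
...ooo.
.......
.......
......o
step 4: .o...o.
oo.o...
...ooo.
....o..
.......
o....oo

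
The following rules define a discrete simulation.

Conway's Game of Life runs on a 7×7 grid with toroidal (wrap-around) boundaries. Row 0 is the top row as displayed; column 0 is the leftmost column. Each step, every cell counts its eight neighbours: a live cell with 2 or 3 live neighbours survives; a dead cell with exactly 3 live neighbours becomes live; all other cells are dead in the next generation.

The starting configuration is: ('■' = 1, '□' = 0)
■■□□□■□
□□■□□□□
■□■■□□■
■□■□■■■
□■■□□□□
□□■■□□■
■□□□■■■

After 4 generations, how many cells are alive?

14

[0] ■■□□□■□
□□■□□□□
■□■■□□■
■□■□■■■
□■■□□□□
□□■■□□■
■□□□■■■
[1] ■■□□■■□
□□■■□□□
■□■□■□□
□□□□■■□
□□□□■□□
□□■■■□■
□□■■■□□
[2] □■□□□■□
■□■□□■■
□■■□■■□
□□□□■■□
□□□□□□□
□□■□□□□
■□□□□□■
[3] □■□□□■□
■□■■□□□
■■■□□□□
□□□■■■□
□□□□□□□
□□□□□□□
■■□□□□■
[4] □□□□□□□
■□□■□□■
■□□□□□■
□■■■■□□
□□□□■□□
■□□□□□□
■■□□□□■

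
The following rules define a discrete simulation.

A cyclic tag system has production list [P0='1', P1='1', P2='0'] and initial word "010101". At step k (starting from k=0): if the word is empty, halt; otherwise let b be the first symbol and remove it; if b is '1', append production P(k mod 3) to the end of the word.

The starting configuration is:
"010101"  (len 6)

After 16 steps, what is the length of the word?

0

0) "010101"  (len 6)
1) "10101"  (len 5)
2) "01011"  (len 5)
3) "1011"  (len 4)
4) "0111"  (len 4)
5) "111"  (len 3)
6) "110"  (len 3)
7) "101"  (len 3)
8) "011"  (len 3)
9) "11"  (len 2)
10) "11"  (len 2)
11) "11"  (len 2)
12) "10"  (len 2)
13) "01"  (len 2)
14) "1"  (len 1)
15) "0"  (len 1)
16) (halted — word empty)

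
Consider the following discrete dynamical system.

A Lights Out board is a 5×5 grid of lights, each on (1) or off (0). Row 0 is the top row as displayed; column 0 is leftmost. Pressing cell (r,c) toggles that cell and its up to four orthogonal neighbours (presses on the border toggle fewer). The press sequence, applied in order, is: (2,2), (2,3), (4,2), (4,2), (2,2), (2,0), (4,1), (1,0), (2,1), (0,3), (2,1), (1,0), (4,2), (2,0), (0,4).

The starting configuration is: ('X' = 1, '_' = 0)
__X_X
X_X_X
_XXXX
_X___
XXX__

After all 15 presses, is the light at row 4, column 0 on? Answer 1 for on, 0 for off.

k=0  __X_X
X_X_X
_XXXX
_X___
XXX__
k=1  __X_X
X___X
____X
_XX__
XXX__
k=2  __X_X
X__XX
__XX_
_XXX_
XXX__
k=3  __X_X
X__XX
__XX_
_X_X_
X__X_
k=4  __X_X
X__XX
__XX_
_XXX_
XXX__
k=5  __X_X
X_XXX
_X___
_X_X_
XXX__
k=6  __X_X
__XXX
X____
XX_X_
XXX__
k=7  __X_X
__XXX
X____
X__X_
_____
k=8  X_X_X
XXXXX
_____
X__X_
_____
k=9  X_X_X
X_XXX
XXX__
XX_X_
_____
k=10  X__X_
X_X_X
XXX__
XX_X_
_____
k=11  X__X_
XXX_X
_____
X__X_
_____
k=12  ___X_
__X_X
X____
X__X_
_____
k=13  ___X_
__X_X
X____
X_XX_
_XXX_
k=14  ___X_
X_X_X
_X___
__XX_
_XXX_
k=15  ____X
X_X__
_X___
__XX_
_XXX_

0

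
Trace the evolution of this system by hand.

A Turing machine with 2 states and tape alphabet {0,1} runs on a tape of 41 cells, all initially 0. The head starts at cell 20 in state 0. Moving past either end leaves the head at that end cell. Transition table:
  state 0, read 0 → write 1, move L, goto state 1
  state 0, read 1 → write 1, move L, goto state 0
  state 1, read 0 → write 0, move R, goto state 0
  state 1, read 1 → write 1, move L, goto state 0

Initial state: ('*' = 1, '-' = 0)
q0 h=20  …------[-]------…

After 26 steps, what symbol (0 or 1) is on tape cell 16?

1

t=0: q0 h=20  …------[-]------…
t=1: q1 h=19  …------[-]*-----…
t=2: q0 h=20  …------[*]------…
t=3: q0 h=19  …------[-]*-----…
t=4: q1 h=18  …------[-]**----…
t=5: q0 h=19  …------[*]*-----…
t=6: q0 h=18  …------[-]**----…
t=7: q1 h=17  …------[-]***---…
t=8: q0 h=18  …------[*]**----…
t=9: q0 h=17  …------[-]***---…
t=10: q1 h=16  …------[-]****--…
t=11: q0 h=17  …------[*]***---…
t=12: q0 h=16  …------[-]****--…
t=13: q1 h=15  …------[-]*****-…
t=14: q0 h=16  …------[*]****--…
t=15: q0 h=15  …------[-]*****-…
t=16: q1 h=14  …------[-]******…
t=17: q0 h=15  …------[*]*****-…
t=18: q0 h=14  …------[-]******…
t=19: q1 h=13  …------[-]******…
t=20: q0 h=14  …------[*]******…
t=21: q0 h=13  …------[-]******…
t=22: q1 h=12  …------[-]******…
t=23: q0 h=13  …------[*]******…
t=24: q0 h=12  …------[-]******…
t=25: q1 h=11  …------[-]******…
t=26: q0 h=12  …------[*]******…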